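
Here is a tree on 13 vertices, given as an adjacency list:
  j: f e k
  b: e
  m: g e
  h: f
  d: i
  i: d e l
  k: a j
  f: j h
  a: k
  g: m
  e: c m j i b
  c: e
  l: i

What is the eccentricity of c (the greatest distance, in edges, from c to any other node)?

A farthest node from c is h (a also at distance 4).
The path c – e – j – f – h has 4 edges.

4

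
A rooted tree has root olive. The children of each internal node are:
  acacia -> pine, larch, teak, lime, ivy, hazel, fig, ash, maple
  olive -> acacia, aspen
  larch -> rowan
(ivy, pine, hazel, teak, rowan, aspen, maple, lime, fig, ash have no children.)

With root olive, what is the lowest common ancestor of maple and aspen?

maple's ancestor chain is maple, acacia, olive and aspen's is aspen, olive; they first meet at olive.

olive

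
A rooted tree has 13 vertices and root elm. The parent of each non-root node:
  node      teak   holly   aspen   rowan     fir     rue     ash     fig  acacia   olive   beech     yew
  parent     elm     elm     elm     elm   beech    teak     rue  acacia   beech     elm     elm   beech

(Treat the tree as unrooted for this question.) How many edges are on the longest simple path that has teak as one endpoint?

4

Distances from teak peak at 4, attained at fig.
teak – elm – beech – acacia – fig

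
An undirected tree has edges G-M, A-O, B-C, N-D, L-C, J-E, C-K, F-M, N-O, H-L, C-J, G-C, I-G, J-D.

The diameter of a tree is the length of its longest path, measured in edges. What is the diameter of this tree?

8

Starting from A, a farthest node is F at distance 8.
One longest path: A - O - N - D - J - C - G - M - F.
So the diameter is 8.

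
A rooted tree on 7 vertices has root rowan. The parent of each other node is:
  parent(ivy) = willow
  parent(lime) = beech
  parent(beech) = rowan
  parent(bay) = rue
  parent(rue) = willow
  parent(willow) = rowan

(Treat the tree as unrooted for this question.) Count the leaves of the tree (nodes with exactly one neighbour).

3

Exactly 3 nodes have a single neighbour: bay, ivy, lime.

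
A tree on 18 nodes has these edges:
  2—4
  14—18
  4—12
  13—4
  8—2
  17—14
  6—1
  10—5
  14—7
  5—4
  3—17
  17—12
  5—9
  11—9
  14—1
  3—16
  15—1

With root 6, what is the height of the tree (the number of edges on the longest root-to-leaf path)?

8

11 sits deepest: 6-1-14-17-12-4-5-9-11 — 8 edges from the root.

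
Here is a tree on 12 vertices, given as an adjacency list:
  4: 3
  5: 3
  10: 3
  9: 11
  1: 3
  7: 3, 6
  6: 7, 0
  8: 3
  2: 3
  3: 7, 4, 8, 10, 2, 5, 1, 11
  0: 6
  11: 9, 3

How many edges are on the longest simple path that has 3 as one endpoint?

3

The node farthest from 3 is 0, via 3–7–6–0 — 3 edges.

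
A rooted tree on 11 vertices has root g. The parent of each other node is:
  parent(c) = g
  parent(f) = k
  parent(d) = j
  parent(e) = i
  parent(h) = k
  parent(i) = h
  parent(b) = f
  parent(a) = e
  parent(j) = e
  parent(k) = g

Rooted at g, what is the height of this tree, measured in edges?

A deepest node is d, reached by g–k–h–i–e–j–d.
That path has 6 edges, so the height is 6.

6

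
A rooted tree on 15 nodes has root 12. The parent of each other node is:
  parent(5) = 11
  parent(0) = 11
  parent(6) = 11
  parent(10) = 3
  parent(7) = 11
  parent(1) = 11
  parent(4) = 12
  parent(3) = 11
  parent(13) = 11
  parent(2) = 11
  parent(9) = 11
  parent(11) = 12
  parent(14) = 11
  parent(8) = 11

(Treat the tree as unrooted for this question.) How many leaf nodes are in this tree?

12

Degree-1 nodes: 0, 1, 2, 4, 5, 6, 7, 8, 9, 10, 13, 14 — 12 of them.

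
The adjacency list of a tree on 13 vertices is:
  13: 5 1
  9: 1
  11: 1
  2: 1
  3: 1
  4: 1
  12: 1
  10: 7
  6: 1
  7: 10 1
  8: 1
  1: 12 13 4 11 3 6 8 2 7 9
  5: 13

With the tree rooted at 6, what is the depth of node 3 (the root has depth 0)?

2

Climbing from 3 to the root: 3–1–6. That's 2 steps.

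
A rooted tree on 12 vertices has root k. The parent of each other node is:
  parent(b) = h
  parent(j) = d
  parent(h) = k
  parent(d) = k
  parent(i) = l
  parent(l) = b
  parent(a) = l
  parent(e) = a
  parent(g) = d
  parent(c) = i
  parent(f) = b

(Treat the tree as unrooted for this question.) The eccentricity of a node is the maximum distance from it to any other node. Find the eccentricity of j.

7

Distances from j peak at 7, attained at e (c also at distance 7).
j – d – k – h – b – l – a – e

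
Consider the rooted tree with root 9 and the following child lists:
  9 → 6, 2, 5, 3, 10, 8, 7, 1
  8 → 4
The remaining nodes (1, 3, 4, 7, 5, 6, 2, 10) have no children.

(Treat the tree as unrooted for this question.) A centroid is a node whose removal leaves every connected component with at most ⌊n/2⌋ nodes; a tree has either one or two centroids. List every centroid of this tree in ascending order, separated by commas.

9

If 9 is removed the pieces have sizes 2, 1, 1, 1, 1, 1, 1, 1, all ≤ ⌊10/2⌋ = 5.
No neighbour of 9 does as well, so 9 is the unique centroid.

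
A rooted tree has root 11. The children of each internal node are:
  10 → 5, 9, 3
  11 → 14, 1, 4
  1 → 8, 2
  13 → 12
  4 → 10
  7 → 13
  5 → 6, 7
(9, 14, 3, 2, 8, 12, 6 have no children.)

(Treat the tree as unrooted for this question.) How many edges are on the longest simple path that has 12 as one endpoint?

The node farthest from 12 is 2 (8 also at distance 8), via 12-13-7-5-10-4-11-1-2 — 8 edges.

8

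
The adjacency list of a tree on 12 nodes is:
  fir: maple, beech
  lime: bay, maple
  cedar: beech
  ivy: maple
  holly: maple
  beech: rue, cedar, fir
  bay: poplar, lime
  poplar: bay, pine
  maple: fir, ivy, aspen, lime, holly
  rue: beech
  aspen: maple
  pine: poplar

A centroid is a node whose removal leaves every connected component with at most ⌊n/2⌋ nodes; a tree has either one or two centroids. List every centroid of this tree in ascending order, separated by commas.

maple

If maple is removed the pieces have sizes 4, 4, 1, 1, 1, all ≤ ⌊12/2⌋ = 6.
No neighbour of maple does as well, so maple is the unique centroid.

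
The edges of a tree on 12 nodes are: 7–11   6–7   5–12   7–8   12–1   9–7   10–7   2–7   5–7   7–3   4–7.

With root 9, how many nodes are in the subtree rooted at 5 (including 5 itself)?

3

5's subtree: {5, 12, 1}, size 3.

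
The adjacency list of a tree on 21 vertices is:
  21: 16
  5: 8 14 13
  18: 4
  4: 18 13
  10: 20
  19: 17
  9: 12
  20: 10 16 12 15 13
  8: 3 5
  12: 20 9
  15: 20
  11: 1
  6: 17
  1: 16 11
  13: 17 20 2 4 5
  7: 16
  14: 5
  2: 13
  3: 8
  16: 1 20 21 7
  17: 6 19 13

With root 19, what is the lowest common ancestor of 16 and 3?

13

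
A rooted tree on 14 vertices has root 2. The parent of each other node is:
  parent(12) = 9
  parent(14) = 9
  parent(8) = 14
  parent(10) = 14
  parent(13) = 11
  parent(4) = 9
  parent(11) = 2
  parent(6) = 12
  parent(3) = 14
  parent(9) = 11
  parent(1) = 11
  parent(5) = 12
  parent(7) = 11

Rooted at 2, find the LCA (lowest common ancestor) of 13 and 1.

Path 13→root: 13 11 2; path 1→root: 1 11 2.
First common node: 11.

11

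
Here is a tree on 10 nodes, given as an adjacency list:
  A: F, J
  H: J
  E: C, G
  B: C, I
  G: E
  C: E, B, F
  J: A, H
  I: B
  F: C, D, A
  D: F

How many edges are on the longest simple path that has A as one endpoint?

Distances from A peak at 4, attained at I (G also at distance 4).
A-F-C-B-I

4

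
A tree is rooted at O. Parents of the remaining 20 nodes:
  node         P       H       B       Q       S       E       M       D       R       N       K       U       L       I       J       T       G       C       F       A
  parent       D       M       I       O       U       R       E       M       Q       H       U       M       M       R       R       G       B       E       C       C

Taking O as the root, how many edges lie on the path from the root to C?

4

Climbing from C to the root: C–E–R–Q–O. That's 4 steps.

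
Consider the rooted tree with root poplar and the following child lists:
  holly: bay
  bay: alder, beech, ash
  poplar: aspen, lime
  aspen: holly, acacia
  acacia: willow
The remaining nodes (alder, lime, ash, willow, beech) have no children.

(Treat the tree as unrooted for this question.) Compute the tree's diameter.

Starting from ash, a farthest node is lime at distance 5.
One longest path: ash – bay – holly – aspen – poplar – lime.
So the diameter is 5.

5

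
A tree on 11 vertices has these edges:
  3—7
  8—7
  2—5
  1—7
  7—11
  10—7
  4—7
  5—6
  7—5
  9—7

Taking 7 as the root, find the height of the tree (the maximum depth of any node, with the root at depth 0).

2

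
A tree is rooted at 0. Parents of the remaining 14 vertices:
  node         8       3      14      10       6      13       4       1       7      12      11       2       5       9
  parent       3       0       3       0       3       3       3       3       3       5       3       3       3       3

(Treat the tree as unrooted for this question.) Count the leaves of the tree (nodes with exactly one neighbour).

The leaves are 1, 2, 4, 6, 7, 8, 9, 10, 11, 12, 13, 14.
That is 12 leaves.

12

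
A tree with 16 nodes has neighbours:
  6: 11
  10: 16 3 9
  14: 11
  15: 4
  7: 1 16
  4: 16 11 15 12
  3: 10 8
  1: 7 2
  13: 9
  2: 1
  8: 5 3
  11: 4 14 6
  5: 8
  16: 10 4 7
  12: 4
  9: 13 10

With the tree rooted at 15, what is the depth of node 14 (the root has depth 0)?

3

15 – 4 – 11 – 14 — 3 edges.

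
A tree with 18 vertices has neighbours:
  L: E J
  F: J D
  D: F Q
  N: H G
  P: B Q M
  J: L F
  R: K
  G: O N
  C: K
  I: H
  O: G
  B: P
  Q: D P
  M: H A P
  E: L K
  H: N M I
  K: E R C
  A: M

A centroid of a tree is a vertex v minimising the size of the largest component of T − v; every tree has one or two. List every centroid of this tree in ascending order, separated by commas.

If P is removed the pieces have sizes 9, 7, 1, all ≤ ⌊18/2⌋ = 9.
Q is adjacent to P and is also a centroid (the largest component after removing it is likewise 9).

P, Q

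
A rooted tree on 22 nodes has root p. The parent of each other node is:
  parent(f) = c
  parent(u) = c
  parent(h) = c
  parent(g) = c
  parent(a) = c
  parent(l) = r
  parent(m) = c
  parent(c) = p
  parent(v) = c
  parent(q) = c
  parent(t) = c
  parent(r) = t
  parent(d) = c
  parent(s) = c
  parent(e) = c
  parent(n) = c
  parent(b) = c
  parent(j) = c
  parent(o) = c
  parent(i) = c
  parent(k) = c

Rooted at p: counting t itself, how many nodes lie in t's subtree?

Descendants of t (including itself): t, r, l. That's 3.

3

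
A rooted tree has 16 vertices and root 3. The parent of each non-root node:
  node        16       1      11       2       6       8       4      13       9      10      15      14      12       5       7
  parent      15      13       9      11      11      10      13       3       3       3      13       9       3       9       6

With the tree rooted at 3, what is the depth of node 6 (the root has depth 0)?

Path from 3 to 6: 3–9–11–6, which has 3 edges.

3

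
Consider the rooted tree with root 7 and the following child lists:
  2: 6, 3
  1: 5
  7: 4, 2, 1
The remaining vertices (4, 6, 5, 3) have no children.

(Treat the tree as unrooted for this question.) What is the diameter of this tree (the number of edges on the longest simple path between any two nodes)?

Starting from 6, a farthest node is 5 at distance 4.
One longest path: 6-2-7-1-5.
So the diameter is 4.

4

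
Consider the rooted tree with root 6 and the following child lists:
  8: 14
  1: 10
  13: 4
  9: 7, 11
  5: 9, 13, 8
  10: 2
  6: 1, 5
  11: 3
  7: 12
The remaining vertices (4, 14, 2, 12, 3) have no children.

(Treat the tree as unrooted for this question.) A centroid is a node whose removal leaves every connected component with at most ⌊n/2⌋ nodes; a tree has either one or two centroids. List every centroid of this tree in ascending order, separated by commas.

If 5 is removed the pieces have sizes 5, 4, 2, 2, all ≤ ⌊14/2⌋ = 7.
Every other node leaves some component of size > 7, so the centroid is unique.

5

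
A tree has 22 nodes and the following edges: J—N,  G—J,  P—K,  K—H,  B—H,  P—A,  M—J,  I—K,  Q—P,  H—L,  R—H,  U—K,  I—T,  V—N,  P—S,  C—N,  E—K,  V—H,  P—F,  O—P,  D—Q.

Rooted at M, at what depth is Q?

7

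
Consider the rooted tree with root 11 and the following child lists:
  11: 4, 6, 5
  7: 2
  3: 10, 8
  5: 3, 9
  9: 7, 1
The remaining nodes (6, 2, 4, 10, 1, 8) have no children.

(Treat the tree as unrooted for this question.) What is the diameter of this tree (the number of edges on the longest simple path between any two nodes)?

5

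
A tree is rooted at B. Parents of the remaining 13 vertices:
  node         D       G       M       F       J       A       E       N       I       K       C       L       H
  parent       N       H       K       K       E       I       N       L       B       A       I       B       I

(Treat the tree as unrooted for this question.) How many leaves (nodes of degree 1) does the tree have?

6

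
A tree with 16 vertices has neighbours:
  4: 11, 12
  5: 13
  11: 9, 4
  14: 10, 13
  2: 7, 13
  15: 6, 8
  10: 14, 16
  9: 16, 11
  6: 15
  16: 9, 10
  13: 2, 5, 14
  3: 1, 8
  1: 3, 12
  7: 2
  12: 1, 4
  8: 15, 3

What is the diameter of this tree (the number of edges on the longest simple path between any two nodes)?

Starting from 7, a farthest node is 6 at distance 14.
One longest path: 7 – 2 – 13 – 14 – 10 – 16 – 9 – 11 – 4 – 12 – 1 – 3 – 8 – 15 – 6.
So the diameter is 14.

14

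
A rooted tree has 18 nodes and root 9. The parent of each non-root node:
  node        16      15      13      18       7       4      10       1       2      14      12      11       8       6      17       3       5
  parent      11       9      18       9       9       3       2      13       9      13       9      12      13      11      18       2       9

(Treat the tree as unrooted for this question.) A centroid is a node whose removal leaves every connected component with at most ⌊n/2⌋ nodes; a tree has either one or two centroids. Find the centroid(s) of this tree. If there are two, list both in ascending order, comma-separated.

9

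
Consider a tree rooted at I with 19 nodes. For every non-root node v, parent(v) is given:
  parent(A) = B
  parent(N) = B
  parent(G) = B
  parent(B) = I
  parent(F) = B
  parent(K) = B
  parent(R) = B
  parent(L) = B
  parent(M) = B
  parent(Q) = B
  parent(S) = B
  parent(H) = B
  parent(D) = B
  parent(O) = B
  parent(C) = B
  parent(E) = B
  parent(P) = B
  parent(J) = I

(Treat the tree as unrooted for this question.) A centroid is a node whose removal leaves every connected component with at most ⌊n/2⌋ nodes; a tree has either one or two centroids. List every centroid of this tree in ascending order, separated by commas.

B

Delete B: the remaining components have sizes 2, 1, 1, 1, 1, 1, 1, 1, 1, 1, 1, 1, 1, 1, 1, 1, 1. Max 2 ≤ 9, so B is a centroid.
Every other node leaves some component of size > 9, so the centroid is unique.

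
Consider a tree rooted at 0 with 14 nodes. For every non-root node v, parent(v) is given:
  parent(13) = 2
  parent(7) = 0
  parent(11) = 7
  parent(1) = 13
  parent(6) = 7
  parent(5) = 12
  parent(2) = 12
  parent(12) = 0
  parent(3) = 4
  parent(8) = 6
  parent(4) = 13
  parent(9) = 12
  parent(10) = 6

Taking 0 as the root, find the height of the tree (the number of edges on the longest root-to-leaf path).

5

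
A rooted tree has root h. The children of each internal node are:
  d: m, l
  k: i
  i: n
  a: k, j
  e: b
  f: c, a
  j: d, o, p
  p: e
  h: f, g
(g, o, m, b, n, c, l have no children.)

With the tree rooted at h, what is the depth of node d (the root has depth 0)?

4

h → f → a → j → d — 4 edges.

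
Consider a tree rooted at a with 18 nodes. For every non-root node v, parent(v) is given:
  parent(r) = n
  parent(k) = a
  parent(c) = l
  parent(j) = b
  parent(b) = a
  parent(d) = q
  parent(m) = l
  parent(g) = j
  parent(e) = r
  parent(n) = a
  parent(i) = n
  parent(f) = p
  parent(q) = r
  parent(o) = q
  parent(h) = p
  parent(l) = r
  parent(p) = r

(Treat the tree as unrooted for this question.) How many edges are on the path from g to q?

The path is g – j – b – a – n – r – q, which has 6 edges.

6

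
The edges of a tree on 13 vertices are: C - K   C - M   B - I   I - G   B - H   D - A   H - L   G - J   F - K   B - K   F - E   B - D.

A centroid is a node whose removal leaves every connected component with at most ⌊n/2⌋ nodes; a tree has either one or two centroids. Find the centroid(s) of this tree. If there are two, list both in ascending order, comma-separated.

B

Delete B: the remaining components have sizes 5, 3, 2, 2. Max 5 ≤ 6, so B is a centroid.
No neighbour of B does as well, so B is the unique centroid.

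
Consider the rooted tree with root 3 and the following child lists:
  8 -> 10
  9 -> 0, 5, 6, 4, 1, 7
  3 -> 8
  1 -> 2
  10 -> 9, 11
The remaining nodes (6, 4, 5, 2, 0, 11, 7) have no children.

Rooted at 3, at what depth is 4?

4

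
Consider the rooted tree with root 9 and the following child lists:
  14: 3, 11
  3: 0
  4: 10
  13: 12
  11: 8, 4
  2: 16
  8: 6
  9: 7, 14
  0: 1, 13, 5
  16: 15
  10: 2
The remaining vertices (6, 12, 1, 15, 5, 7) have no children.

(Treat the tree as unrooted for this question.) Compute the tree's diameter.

Starting from 15, a farthest node is 12 at distance 10.
One longest path: 15 – 16 – 2 – 10 – 4 – 11 – 14 – 3 – 0 – 13 – 12.
So the diameter is 10.

10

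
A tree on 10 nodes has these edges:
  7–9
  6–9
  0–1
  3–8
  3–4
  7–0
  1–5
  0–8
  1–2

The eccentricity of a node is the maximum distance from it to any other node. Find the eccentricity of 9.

5

Distances from 9 peak at 5, attained at 4.
9 – 7 – 0 – 8 – 3 – 4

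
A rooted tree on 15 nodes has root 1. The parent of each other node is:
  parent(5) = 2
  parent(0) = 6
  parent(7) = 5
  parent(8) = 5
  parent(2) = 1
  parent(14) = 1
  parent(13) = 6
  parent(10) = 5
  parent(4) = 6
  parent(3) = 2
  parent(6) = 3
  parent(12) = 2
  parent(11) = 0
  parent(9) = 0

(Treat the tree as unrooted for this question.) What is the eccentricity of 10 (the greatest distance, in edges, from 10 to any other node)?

Distances from 10 peak at 6, attained at 11 (9 also at distance 6).
10-5-2-3-6-0-11

6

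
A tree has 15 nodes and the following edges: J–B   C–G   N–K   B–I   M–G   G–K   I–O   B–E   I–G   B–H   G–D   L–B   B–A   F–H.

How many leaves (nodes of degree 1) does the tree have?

10

The leaves are A, C, D, E, F, J, L, M, N, O.
That is 10 leaves.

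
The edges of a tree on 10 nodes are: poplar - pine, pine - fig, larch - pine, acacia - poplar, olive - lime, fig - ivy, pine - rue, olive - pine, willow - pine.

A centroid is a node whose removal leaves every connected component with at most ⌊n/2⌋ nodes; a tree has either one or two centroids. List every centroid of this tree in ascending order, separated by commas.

pine

If pine is removed the pieces have sizes 2, 2, 2, 1, 1, 1, all ≤ ⌊10/2⌋ = 5.
Every other node leaves some component of size > 5, so the centroid is unique.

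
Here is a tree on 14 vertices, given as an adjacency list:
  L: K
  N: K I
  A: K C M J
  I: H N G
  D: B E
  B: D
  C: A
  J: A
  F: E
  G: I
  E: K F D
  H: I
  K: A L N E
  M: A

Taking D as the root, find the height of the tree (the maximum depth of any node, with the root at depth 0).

5

A deepest node is G, reached by D – E – K – N – I – G.
That path has 5 edges, so the height is 5.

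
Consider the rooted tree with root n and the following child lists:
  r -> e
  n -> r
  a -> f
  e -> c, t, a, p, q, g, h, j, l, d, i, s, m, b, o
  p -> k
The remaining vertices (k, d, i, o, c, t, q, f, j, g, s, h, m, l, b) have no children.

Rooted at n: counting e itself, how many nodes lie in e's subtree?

e's subtree: {e, j, t, m, s, p, d, a, g, o, b, h, l, i, q, c, k, f}, size 18.

18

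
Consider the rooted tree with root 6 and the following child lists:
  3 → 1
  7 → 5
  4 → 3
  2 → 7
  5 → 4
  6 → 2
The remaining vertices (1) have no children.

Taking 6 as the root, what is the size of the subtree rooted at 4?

3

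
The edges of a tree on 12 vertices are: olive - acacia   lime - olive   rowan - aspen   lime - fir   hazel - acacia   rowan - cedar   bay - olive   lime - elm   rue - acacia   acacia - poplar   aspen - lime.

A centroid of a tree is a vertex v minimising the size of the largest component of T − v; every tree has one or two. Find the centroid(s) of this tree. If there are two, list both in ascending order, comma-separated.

lime, olive

If olive is removed the pieces have sizes 6, 4, 1, all ≤ ⌊12/2⌋ = 6.
Its neighbour lime also leaves a largest component of size 6, so both are centroids.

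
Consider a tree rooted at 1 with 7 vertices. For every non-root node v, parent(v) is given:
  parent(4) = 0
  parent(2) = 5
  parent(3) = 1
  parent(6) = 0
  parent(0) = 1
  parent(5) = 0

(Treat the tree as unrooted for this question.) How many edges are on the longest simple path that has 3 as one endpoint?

4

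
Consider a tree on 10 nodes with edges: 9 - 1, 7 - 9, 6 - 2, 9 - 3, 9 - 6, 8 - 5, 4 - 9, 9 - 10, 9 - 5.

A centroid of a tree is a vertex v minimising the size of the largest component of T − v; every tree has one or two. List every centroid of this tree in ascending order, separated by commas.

Delete 9: the remaining components have sizes 2, 2, 1, 1, 1, 1, 1. Max 2 ≤ 5, so 9 is a centroid.
Every other node leaves some component of size > 5, so the centroid is unique.

9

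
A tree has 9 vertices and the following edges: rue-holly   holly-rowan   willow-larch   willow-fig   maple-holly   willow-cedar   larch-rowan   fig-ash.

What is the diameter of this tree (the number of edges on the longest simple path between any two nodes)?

6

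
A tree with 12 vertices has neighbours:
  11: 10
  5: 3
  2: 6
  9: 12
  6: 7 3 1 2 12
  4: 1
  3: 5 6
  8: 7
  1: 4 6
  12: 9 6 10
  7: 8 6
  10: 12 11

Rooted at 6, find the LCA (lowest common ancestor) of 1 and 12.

6

Ancestors of 1 (toward the root): 1, 6.
Ancestors of 12: 12, 6.
The deepest node appearing in both lists is 6.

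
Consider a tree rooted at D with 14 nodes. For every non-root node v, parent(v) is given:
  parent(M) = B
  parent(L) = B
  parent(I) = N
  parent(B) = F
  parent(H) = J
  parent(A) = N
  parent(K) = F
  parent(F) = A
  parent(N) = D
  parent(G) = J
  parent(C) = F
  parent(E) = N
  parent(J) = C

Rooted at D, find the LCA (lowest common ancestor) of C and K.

Path C→root: C F A N D; path K→root: K F A N D.
First common node: F.

F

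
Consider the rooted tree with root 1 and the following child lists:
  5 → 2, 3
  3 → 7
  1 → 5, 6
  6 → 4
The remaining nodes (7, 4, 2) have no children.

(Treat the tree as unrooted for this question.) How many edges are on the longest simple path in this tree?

5

BFS from 4 reaches 7 last, at distance 5; BFS from 7 confirms no node is farther.
Path: 4 – 6 – 1 – 5 – 3 – 7.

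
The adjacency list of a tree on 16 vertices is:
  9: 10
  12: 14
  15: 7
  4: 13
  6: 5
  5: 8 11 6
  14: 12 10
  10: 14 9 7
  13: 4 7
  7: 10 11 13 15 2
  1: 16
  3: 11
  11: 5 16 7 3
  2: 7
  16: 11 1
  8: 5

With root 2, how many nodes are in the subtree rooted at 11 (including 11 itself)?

The subtree rooted at 11 contains: 11, 16, 5, 3, 1, 6, 8 — 7 nodes.

7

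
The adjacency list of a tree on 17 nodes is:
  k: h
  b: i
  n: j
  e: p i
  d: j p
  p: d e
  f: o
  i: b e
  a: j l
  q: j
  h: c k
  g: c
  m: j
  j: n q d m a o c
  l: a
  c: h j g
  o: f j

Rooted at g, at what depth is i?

g → c → j → d → p → e → i — 6 edges.

6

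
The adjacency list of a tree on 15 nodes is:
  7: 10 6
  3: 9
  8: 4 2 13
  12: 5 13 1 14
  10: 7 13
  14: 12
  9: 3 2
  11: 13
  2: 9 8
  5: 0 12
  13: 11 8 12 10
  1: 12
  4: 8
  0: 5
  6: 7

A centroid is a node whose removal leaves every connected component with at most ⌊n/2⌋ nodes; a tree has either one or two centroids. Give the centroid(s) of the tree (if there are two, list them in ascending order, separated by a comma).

13

Removing 13 splits the tree into components of sizes 5, 5, 3, 1; the largest is 5 ≤ ⌊15/2⌋ = 7.
Every other node leaves some component of size > 7, so the centroid is unique.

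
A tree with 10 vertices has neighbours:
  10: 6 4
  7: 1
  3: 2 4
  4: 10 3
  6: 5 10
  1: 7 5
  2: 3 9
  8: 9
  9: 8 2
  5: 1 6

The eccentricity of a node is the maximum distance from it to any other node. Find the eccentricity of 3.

6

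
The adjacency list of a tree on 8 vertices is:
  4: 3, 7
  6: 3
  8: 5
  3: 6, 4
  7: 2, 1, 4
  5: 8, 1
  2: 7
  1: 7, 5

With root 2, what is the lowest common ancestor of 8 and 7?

Ancestors of 8 (toward the root): 8, 5, 1, 7, 2.
Ancestors of 7: 7, 2.
The deepest node appearing in both lists is 7.

7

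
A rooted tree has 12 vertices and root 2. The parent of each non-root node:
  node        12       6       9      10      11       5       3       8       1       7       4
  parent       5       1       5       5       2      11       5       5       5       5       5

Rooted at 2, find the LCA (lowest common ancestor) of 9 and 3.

9's ancestor chain is 9, 5, 11, 2 and 3's is 3, 5, 11, 2; they first meet at 5.

5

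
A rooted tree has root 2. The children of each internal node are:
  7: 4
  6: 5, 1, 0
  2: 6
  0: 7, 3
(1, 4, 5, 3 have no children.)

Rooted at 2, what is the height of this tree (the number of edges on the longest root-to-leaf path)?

4

A deepest node is 4, reached by 2 – 6 – 0 – 7 – 4.
That path has 4 edges, so the height is 4.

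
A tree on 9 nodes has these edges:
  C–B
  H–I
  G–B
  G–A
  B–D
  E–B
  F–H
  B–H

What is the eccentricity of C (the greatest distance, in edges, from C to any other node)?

3

A farthest node from C is I (F, A also at distance 3).
The path C-B-H-I has 3 edges.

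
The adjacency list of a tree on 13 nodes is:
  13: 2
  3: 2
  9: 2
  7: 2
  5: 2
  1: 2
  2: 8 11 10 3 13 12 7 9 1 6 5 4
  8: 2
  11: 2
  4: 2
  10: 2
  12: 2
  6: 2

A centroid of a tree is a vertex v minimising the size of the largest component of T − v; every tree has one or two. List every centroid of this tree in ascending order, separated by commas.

2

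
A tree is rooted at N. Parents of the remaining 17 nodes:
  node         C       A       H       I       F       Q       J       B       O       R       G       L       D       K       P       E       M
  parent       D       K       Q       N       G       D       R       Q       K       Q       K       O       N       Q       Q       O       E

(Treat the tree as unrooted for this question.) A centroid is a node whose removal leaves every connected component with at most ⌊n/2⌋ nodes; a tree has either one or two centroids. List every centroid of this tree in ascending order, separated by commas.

Q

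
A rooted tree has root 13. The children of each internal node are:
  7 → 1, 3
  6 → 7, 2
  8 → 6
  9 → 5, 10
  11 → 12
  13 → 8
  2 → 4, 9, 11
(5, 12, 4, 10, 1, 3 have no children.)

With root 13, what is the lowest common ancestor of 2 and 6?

6

2's ancestor chain is 2, 6, 8, 13 and 6's is 6, 8, 13; they first meet at 6.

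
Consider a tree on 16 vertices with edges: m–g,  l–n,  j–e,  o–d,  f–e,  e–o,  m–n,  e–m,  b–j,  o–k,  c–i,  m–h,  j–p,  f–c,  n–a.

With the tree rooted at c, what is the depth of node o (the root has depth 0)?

3

Path from c to o: c → f → e → o, which has 3 edges.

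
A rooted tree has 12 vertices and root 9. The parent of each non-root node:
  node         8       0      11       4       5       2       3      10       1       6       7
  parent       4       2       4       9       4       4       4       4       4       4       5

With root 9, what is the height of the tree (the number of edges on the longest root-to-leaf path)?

3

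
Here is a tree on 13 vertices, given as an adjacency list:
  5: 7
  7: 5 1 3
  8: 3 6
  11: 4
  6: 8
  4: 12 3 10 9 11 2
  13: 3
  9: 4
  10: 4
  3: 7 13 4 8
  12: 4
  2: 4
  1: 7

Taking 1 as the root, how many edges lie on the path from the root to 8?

Climbing from 8 to the root: 8 – 3 – 7 – 1. That's 3 steps.

3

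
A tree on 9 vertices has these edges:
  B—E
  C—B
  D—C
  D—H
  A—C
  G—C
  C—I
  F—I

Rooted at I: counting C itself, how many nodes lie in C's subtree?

Descendants of C (including itself): C, G, D, B, A, H, E. That's 7.

7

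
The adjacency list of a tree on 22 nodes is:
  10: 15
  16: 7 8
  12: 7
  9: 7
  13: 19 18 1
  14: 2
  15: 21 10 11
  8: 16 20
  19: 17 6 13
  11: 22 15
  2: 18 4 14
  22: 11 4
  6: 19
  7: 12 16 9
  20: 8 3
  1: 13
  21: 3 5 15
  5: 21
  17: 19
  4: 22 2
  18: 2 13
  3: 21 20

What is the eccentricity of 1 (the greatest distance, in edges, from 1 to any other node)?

Distances from 1 peak at 14, attained at 9 (12 also at distance 14).
1 – 13 – 18 – 2 – 4 – 22 – 11 – 15 – 21 – 3 – 20 – 8 – 16 – 7 – 9

14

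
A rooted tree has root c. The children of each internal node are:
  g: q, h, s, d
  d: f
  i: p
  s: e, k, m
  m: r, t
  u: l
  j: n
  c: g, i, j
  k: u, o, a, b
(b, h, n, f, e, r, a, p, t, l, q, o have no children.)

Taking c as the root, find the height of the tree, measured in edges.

5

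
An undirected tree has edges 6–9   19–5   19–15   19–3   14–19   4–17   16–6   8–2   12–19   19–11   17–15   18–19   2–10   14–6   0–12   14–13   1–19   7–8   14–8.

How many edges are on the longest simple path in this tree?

7

A longest path is 10 – 2 – 8 – 14 – 19 – 15 – 17 – 4, with 7 edges.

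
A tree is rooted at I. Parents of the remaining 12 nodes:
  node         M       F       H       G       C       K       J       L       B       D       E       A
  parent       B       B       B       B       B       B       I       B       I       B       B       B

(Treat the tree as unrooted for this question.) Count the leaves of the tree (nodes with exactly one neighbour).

Degree-1 nodes: A, C, D, E, F, G, H, J, K, L, M — 11 of them.

11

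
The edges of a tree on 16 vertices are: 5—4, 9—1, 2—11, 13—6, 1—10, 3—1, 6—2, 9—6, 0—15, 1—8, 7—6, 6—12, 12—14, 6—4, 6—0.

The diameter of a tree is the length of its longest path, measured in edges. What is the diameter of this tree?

BFS from 11 reaches 10 last, at distance 5; BFS from 10 confirms no node is farther.
Path: 11-2-6-9-1-10.

5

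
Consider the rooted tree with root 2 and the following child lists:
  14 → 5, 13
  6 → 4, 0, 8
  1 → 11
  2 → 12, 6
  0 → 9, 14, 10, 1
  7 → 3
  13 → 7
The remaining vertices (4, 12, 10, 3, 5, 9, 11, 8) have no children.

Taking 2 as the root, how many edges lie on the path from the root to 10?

Climbing from 10 to the root: 10–0–6–2. That's 3 steps.

3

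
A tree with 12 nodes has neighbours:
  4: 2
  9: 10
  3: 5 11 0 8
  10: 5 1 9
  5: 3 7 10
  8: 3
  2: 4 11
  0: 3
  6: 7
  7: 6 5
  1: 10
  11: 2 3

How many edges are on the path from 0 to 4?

0 – 3 – 11 – 2 – 4: 4 edges.

4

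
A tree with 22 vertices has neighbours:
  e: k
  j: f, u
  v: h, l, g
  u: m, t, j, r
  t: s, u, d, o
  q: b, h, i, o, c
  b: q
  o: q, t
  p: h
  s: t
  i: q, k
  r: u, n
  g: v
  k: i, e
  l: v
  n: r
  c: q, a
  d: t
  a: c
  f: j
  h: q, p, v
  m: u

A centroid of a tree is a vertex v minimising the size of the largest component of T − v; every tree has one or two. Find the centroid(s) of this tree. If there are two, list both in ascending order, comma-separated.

q

Delete q: the remaining components have sizes 10, 5, 3, 2, 1. Max 10 ≤ 11, so q is a centroid.
Every other node leaves some component of size > 11, so the centroid is unique.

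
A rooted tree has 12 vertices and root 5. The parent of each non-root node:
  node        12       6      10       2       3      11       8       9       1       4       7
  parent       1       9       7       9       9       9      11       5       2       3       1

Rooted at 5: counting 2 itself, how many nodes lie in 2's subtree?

5

Descendants of 2 (including itself): 2, 1, 7, 12, 10. That's 5.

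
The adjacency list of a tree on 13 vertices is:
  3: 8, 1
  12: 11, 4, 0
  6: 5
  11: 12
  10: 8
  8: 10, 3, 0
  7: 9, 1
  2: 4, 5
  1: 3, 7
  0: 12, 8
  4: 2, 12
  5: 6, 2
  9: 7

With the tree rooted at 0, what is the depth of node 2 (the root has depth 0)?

0 – 12 – 4 – 2 — 3 edges.

3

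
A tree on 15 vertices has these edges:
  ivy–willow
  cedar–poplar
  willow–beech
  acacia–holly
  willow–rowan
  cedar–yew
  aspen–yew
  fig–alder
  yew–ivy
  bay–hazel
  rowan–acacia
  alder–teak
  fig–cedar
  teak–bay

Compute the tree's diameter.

11

A longest path is hazel–bay–teak–alder–fig–cedar–yew–ivy–willow–rowan–acacia–holly, with 11 edges.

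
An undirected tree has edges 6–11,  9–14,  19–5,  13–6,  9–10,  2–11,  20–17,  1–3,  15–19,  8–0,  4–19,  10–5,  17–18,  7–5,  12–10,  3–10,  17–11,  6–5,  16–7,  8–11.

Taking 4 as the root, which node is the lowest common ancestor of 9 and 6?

Path 9→root: 9 10 5 19 4; path 6→root: 6 5 19 4.
First common node: 5.

5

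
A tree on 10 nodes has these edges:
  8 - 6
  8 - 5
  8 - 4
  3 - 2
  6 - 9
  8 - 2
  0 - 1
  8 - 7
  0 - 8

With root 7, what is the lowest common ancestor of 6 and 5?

8

Ancestors of 6 (toward the root): 6, 8, 7.
Ancestors of 5: 5, 8, 7.
The deepest node appearing in both lists is 8.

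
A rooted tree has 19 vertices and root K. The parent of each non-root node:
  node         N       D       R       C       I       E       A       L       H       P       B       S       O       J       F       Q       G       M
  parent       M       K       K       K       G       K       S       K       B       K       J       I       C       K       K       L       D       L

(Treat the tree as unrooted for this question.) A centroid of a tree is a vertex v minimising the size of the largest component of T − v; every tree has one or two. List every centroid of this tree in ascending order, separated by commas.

If K is removed the pieces have sizes 5, 4, 3, 2, 1, 1, 1, 1, all ≤ ⌊19/2⌋ = 9.
Every other node leaves some component of size > 9, so the centroid is unique.

K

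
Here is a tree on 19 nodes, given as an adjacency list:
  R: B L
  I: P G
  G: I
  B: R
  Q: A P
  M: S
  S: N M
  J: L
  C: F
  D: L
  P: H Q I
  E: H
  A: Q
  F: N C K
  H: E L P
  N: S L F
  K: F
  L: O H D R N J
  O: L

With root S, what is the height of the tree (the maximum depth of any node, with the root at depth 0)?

A deepest node is A, reached by S–N–L–H–P–Q–A.
That path has 6 edges, so the height is 6.

6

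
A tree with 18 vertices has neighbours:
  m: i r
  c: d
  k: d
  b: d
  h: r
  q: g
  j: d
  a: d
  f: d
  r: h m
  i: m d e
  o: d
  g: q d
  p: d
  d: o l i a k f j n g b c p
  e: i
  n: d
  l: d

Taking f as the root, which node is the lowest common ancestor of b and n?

b's ancestor chain is b, d, f and n's is n, d, f; they first meet at d.

d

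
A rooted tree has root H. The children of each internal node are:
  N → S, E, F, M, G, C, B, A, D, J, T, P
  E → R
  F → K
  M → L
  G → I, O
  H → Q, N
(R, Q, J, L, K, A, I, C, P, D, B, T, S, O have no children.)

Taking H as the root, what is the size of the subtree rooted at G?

3

The subtree rooted at G contains: G, O, I — 3 nodes.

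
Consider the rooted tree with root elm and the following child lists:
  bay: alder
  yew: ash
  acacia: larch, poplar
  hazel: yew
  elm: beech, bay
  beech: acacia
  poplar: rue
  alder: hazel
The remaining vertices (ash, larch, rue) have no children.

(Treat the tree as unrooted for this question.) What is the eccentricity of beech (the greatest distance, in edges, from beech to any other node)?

6

Distances from beech peak at 6, attained at ash.
beech–elm–bay–alder–hazel–yew–ash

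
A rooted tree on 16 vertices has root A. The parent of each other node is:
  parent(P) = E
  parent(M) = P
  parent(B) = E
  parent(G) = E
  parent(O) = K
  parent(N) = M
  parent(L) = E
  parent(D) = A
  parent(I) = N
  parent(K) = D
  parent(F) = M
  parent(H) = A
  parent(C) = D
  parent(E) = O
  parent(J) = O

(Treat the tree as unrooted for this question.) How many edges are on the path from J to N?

5

Walking from J: J – O – E – P – M – N. Length 5.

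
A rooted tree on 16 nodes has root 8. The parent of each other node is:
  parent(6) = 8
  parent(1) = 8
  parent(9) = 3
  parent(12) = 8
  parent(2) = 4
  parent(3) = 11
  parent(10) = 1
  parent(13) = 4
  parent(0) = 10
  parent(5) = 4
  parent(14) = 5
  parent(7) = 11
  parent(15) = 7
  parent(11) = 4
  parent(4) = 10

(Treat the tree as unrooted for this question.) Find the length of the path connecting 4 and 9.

3

Walking from 4: 4 – 11 – 3 – 9. Length 3.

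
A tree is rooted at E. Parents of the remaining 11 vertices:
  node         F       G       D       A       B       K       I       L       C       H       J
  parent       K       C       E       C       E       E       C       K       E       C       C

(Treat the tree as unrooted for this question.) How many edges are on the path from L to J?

4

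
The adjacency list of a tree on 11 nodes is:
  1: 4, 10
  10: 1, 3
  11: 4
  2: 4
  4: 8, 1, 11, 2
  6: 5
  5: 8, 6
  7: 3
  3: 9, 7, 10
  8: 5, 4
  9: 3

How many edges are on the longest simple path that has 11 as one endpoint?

5

Distances from 11 peak at 5, attained at 9 (7 also at distance 5).
11–4–1–10–3–9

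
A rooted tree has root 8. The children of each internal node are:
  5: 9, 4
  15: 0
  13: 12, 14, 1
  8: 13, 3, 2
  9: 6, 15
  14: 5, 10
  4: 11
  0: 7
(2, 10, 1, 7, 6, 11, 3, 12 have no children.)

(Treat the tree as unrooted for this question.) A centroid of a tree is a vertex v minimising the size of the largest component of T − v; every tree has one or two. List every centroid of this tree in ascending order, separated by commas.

5, 14

If 5 is removed the pieces have sizes 8, 5, 2, all ≤ ⌊16/2⌋ = 8.
14 is adjacent to 5 and is also a centroid (the largest component after removing it is likewise 8).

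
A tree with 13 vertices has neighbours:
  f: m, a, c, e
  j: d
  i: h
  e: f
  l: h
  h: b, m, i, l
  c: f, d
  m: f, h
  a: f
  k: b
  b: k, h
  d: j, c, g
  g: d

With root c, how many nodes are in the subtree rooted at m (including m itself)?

m's subtree: {m, h, i, b, l, k}, size 6.

6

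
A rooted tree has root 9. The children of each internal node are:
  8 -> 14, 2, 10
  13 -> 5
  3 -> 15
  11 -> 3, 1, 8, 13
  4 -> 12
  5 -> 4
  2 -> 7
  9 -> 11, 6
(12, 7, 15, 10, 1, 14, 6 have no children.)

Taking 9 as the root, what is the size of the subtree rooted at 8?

8's subtree: {8, 2, 14, 10, 7}, size 5.

5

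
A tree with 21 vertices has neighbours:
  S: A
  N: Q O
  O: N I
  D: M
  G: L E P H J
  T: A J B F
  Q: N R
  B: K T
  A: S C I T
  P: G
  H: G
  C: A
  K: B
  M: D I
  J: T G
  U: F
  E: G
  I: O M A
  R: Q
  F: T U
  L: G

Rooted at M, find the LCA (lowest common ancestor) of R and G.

R's ancestor chain is R, Q, N, O, I, M and G's is G, J, T, A, I, M; they first meet at I.

I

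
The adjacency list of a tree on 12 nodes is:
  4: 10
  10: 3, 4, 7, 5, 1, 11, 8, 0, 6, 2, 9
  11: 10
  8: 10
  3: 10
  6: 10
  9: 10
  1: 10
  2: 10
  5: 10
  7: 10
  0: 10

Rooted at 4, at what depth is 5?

2

4–10–5 — 2 edges.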